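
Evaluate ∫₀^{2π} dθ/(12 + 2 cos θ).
sqrt(35)*pi/35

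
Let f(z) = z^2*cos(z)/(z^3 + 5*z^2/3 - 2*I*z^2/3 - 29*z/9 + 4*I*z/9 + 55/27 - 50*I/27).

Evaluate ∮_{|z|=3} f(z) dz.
By the residue theorem, ∮_C f(z) dz = 2πi · (sum of the residues of f at the poles inside |z| = 3).

The denominator factors as (z - 1 - 2*I/3)*(z + 3 - 2*I/3)*(z - 1/3 + 2*I/3), so the singularities of f are simple poles at z = 1 + 2*I/3, z = -3 + 2*I/3, z = 1/3 - 2*I/3.
  |1 + 2*I/3|² = 13/9 < 9 = 3², so this pole is inside the contour.
  |-3 + 2*I/3|² = 85/9 > 9 = 3², so this pole is outside the contour.
  |1/3 - 2*I/3|² = 5/9 < 9 = 3², so this pole is inside the contour.

With P(z) = z^2*cos(z) and Q(z) = z^3 + 5*z^2/3 - 2*I*z^2/3 - 29*z/9 + 4*I*z/9 + 55/27 - 50*I/27, each pole is simple, so Res(f, z₀) = P(z₀)/Q'(z₀) with Q'(z) = 3*z^2 + 10*z/3 - 4*I*z/3 - 29/9 + 4*I/9.
  Res(f, 1 + 2*I/3) = P(1 + 2*I/3)/Q'(1 + 2*I/3) = ((5/9 + 4*I/3)*cos(1 + 2*I/3))/(8/3 + 16*I/3) = (29/120 + I/60)*cos(1 + 2*I/3)
  Res(f, 1/3 - 2*I/3) = P(1/3 - 2*I/3)/Q'(1/3 - 2*I/3) = ((-1/3 - 4*I/9)*cos(1/3 - 2*I/3))/(-4 - 32*I/9) = (59/580 + 3*I/145)*cos(1/3 - 2*I/3)

Sum of residues inside C: (29/120 + I/60)*cos(1 + 2*I/3) + (59/580 + 3*I/145)*cos(1/3 - 2*I/3)
∮_C f(z) dz = 2πi · ((29/120 + I/60)*cos(1 + 2*I/3) + (59/580 + 3*I/145)*cos(1/3 - 2*I/3)) = pi*(-6/145 + 59*I/290)*cos(1/3 - 2*I/3) + pi*(-1/30 + 29*I/60)*cos(1 + 2*I/3)

Final answer: pi*(-6/145 + 59*I/290)*cos(1/3 - 2*I/3) + pi*(-1/30 + 29*I/60)*cos(1 + 2*I/3)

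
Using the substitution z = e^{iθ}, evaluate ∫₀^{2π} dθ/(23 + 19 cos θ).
sqrt(42)*pi/42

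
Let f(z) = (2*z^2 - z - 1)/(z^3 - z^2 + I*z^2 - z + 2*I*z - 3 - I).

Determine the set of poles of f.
The singularities of f are the zeros of the denominator. Factoring,
  z^3 - z^2 + I*z^2 - z + 2*I*z - 3 - I = (z + I)*(z - 2 + I)*(z + 1 - I)
so the candidates are z = -I, z = 2 - I, z = -1 + I.

Check the numerator P(z) = 2*z^2 - z - 1 at each one:
  P(-I) = -3 + I ≠ 0, so z = -I is a (simple) pole.
  P(2 - I) = 3 - 7*I ≠ 0, so z = 2 - I is a (simple) pole.
  P(-1 + I) = -5*I ≠ 0, so z = -1 + I is a (simple) pole.

Poles of f: {-1 + I, -I, 2 - I}

Final answer: {-1 + I, -I, 2 - I}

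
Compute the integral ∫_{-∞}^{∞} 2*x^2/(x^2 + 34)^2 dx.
Let f(z) = 2*z^2/(z^2 + 34)^2. The denominator has no real zeros and deg Q - deg P = 2 ≥ 2, so the integral of f over the upper semicircle |z| = R tends to 0 as R → ∞. Closing the contour in the upper half-plane,
  ∫_{-∞}^{∞} f(x) dx = 2πi · Σ Res(f, z_k)  over the poles with Im z_k > 0.

Zeros of the denominator: z^2 + 34 = 0 gives z = ±sqrt(34)*I.
Upper half-plane: z = sqrt(34)*I (a pole of order 2).

Write f(z) = g(z)/(z - sqrt(34)*I)^2 with g(z) = 2*z^2/(z + sqrt(34)*I)^2. For a double pole, Res(f, z₀) = g'(z₀):
  g'(z) = 4*sqrt(34)*I*z/(z + sqrt(34)*I)^3
  Res(f, sqrt(34)*I) = g'(sqrt(34)*I) = -sqrt(34)*I/68

∫_{-∞}^{∞} f(x) dx = 2πi · (-sqrt(34)*I/68) = sqrt(34)*pi/34

Final answer: sqrt(34)*pi/34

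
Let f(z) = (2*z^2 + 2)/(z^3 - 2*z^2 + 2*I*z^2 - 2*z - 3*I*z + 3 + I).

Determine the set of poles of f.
The singularities of f are the zeros of the denominator. Factoring,
  z^3 - 2*z^2 + 2*I*z^2 - 2*z - 3*I*z + 3 + I = (z + 1 + I)*(z - 2 + I)*(z - 1)
so the candidates are z = -1 - I, z = 2 - I, z = 1.

Check the numerator P(z) = 2*z^2 + 2 at each one:
  P(-1 - I) = 2 + 4*I ≠ 0, so z = -1 - I is a (simple) pole.
  P(2 - I) = 8 - 8*I ≠ 0, so z = 2 - I is a (simple) pole.
  P(1) = 4 ≠ 0, so z = 1 is a (simple) pole.

Poles of f: {-1 - I, 1, 2 - I}

Final answer: {-1 - I, 1, 2 - I}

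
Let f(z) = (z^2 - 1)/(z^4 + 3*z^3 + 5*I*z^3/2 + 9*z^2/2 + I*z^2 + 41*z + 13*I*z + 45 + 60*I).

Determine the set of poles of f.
{-3 - 3*I/2, -2 - I, 1 - 3*I, 1 + 3*I}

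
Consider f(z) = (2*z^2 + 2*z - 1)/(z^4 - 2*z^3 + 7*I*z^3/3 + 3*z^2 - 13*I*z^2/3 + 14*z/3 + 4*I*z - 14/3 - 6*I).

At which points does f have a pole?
The singularities of f are the zeros of the denominator. Factoring,
  z^4 - 2*z^3 + 7*I*z^3/3 + 3*z^2 - 13*I*z^2/3 + 14*z/3 + 4*I*z - 14/3 - 6*I = (z - 1 + 3*I)*(z - 1 - I)*(z - 1 - 2*I/3)*(z + 1 + I)
so the candidates are z = 1 - 3*I, z = 1 + I, z = 1 + 2*I/3, z = -1 - I.

Check the numerator P(z) = 2*z^2 + 2*z - 1 at each one:
  P(1 - 3*I) = -15 - 18*I ≠ 0, so z = 1 - 3*I is a (simple) pole.
  P(1 + I) = 1 + 6*I ≠ 0, so z = 1 + I is a (simple) pole.
  P(1 + 2*I/3) = 19/9 + 4*I ≠ 0, so z = 1 + 2*I/3 is a (simple) pole.
  P(-1 - I) = -3 + 2*I ≠ 0, so z = -1 - I is a (simple) pole.

Poles of f: {-1 - I, 1 - 3*I, 1 + 2*I/3, 1 + I}

Final answer: {-1 - I, 1 - 3*I, 1 + 2*I/3, 1 + I}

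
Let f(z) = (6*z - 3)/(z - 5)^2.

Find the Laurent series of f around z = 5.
27/(z - 5)^2 + 6/(z - 5)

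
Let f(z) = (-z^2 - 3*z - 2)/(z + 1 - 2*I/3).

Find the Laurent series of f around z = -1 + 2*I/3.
Put w = z - (-1 + 2*I/3), i.e. z = w - 1 + 2*I/3. The denominator is w, so it suffices to rewrite the numerator in powers of w.

P(z) = -z^2 - 3*z - 2
P(w - 1 + 2*I/3) = 4/9 - 2*I/3 + (-1 - 4*I/3)*w - w^2

Dividing each term by w:
  f = (4/9 - 2*I/3)/w - 1 - 4*I/3 - w

Substituting back w = z + 1 - 2*I/3:
  f(z) = (4/9 - 2*I/3)/(z + 1 - 2*I/3) - 1 - 4*I/3 - (z + 1 - 2*I/3)

The series is finite because the numerator is a polynomial; the negative powers form the principal part, and the coefficient of 1/(z + 1 - 2*I/3) gives Res(f, -1 + 2*I/3) = 4/9 - 2*I/3.

Final answer: (4/9 - 2*I/3)/(z + 1 - 2*I/3) - 1 - 4*I/3 - (z + 1 - 2*I/3)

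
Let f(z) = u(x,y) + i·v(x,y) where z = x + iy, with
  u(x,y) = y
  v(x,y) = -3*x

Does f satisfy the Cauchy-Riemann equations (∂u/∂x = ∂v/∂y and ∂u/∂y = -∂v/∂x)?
∂u/∂x = 0
∂v/∂y = 0
∂u/∂y = 1
∂v/∂x = -3
∂u/∂y ≠ -∂v/∂x; the Cauchy-Riemann equations are not satisfied, so f is not analytic.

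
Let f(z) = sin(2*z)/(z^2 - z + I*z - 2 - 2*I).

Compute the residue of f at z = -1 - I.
Write f(z) = P(z)/Q(z) with P(z) = sin(2*z) and Q(z) = z^2 - z + I*z - 2 - 2*I.
The denominator factors as Q(z) = (z - 2)*(z + 1 + I), so z = -1 - I is a simple zero of Q and P is analytic there; z = -1 - I is therefore a simple pole and
  Res(f, z₀) = P(z₀)/Q'(z₀).

Q'(z) = 2*z - 1 + I, so Q'(-1 - I) = -3 - I.
P(-1 - I) = -sin(2 + 2*I).

Res(f, -1 - I) = (-sin(2 + 2*I))/(-3 - I) = (3/10 - I/10)*sin(2 + 2*I)

Final answer: (3/10 - I/10)*sin(2 + 2*I)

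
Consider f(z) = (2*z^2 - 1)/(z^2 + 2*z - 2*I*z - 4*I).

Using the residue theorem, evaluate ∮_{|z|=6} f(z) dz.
By the residue theorem, ∮_C f(z) dz = 2πi · (sum of the residues of f at the poles inside |z| = 6).

The denominator factors as (z - 2*I)*(z + 2), so the singularities of f are simple poles at z = 2*I, z = -2.
  |2*I|² = 4 < 36 = 6², so this pole is inside the contour.
  |-2|² = 4 < 36 = 6², so this pole is inside the contour.

With P(z) = 2*z^2 - 1 and Q(z) = z^2 + 2*z - 2*I*z - 4*I, each pole is simple, so Res(f, z₀) = P(z₀)/Q'(z₀) with Q'(z) = 2*z + 2 - 2*I.
  Res(f, 2*I) = P(2*I)/Q'(2*I) = (-9)/(2 + 2*I) = -9/4 + 9*I/4
  Res(f, -2) = P(-2)/Q'(-2) = (7)/(-2 - 2*I) = -7/4 + 7*I/4

Sum of residues inside C: -4 + 4*I
∮_C f(z) dz = 2πi · (-4 + 4*I) = pi*(-8 - 8*I)

Final answer: pi*(-8 - 8*I)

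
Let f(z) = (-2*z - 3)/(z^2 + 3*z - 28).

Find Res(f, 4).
-1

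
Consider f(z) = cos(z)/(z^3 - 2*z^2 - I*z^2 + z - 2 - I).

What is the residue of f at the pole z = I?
Write f(z) = P(z)/Q(z) with P(z) = cos(z) and Q(z) = z^3 - 2*z^2 - I*z^2 + z - 2 - I.
The denominator factors as Q(z) = (z - I)*(z + I)*(z - 2 - I), so z = I is a simple zero of Q and P is analytic there; z = I is therefore a simple pole and
  Res(f, z₀) = P(z₀)/Q'(z₀).

Q'(z) = 3*z^2 - 4*z - 2*I*z + 1, so Q'(I) = -4*I.
P(I) = cosh(1).

Res(f, I) = (cosh(1))/(-4*I) = I*cosh(1)/4

Final answer: I*cosh(1)/4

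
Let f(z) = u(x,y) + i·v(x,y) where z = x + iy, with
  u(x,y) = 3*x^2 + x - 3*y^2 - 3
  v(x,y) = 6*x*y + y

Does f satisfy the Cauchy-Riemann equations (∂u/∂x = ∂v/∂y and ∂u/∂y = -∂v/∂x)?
∂u/∂x = 6*x + 1
∂v/∂y = 6*x + 1
∂u/∂y = -6*y
∂v/∂x = 6*y
∂u/∂x = ∂v/∂y and ∂u/∂y = -∂v/∂x hold identically; f is analytic.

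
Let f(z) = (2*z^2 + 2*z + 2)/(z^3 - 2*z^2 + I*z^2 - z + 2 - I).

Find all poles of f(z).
{-1, 1, 2 - I}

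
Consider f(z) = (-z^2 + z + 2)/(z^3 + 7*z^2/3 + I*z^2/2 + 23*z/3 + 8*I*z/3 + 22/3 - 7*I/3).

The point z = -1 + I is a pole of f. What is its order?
Factor the denominator:
  z^3 + 7*z^2/3 + I*z^2/2 + 23*z/3 + 8*I*z/3 + 22/3 - 7*I/3 = (z + 1 - I)*(z + 1 - 3*I/2)*(z + 1/3 + 3*I)

The numerator P(z) = -z^2 + z + 2 has P(-1 + I) = 1 + 3*I ≠ 0, so no factor of (z + 1 - I) cancels.
Near z = -1 + I we can therefore write f(z) = g(z)/(z + 1 - I) with g analytic at -1 + I and g(-1 + I) ≠ 0 (g is the numerator divided by the remaining denominator factors).

Hence z = -1 + I is a pole of order 1.

Final answer: 1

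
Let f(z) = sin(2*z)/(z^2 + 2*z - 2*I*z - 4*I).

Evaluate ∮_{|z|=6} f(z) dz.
pi*(1/2 + I/2)*sin(4) + pi*(-1/2 + I/2)*sinh(4)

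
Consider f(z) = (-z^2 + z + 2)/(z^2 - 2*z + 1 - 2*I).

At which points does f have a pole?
The singularities of f are the zeros of the denominator. Factoring,
  z^2 - 2*z + 1 - 2*I = (z - 2 - I)*(z + I)
so the candidates are z = 2 + I, z = -I.

Check the numerator P(z) = -z^2 + z + 2 at each one:
  P(2 + I) = 1 - 3*I ≠ 0, so z = 2 + I is a (simple) pole.
  P(-I) = 3 - I ≠ 0, so z = -I is a (simple) pole.

Poles of f: {-I, 2 + I}

Final answer: {-I, 2 + I}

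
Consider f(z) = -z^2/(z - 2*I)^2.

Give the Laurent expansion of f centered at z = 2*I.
Put w = z - (2*I), i.e. z = w + 2*I. The denominator is w^2, so it suffices to rewrite the numerator in powers of w.

P(z) = -z^2
P(w + 2*I) = 4 - 4*I*w - w^2

Dividing each term by w^2:
  f = 4/w^2 - 4*I/w - 1

Substituting back w = z - 2*I:
  f(z) = 4/(z - 2*I)^2 - 4*I/(z - 2*I) - 1

The series is finite because the numerator is a polynomial; the negative powers form the principal part, and the coefficient of 1/(z - 2*I) gives Res(f, 2*I) = -4*I.

Final answer: 4/(z - 2*I)^2 - 4*I/(z - 2*I) - 1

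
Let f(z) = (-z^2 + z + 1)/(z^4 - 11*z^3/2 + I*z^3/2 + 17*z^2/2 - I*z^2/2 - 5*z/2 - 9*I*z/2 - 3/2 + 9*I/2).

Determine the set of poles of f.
The singularities of f are the zeros of the denominator. Factoring,
  z^4 - 11*z^3/2 + I*z^3/2 + 17*z^2/2 - I*z^2/2 - 5*z/2 - 9*I*z/2 - 3/2 + 9*I/2 = (z - 2 + I)*(z - 1)*(z + 1/2 - I/2)*(z - 3)
so the candidates are z = 2 - I, z = 1, z = -1/2 + I/2, z = 3.

Check the numerator P(z) = -z^2 + z + 1 at each one:
  P(2 - I) = 3*I ≠ 0, so z = 2 - I is a (simple) pole.
  P(1) = 1 ≠ 0, so z = 1 is a (simple) pole.
  P(-1/2 + I/2) = 1/2 + I ≠ 0, so z = -1/2 + I/2 is a (simple) pole.
  P(3) = -5 ≠ 0, so z = 3 is a (simple) pole.

Poles of f: {-1/2 + I/2, 1, 2 - I, 3}

Final answer: {-1/2 + I/2, 1, 2 - I, 3}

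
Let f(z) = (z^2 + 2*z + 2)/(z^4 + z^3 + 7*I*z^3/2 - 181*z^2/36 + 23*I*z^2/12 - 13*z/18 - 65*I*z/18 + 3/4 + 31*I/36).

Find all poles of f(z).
The singularities of f are the zeros of the denominator. Factoring,
  z^4 + z^3 + 7*I*z^3/2 - 181*z^2/36 + 23*I*z^2/12 - 13*z/18 - 65*I*z/18 + 3/4 + 31*I/36 = (z - 1/3)*(z + 3/2 + I)*(z + 1/2 + 3*I/2)*(z - 2/3 + I)
so the candidates are z = 1/3, z = -3/2 - I, z = -1/2 - 3*I/2, z = 2/3 - I.

Check the numerator P(z) = z^2 + 2*z + 2 at each one:
  P(1/3) = 25/9 ≠ 0, so z = 1/3 is a (simple) pole.
  P(-3/2 - I) = 1/4 + I ≠ 0, so z = -3/2 - I is a (simple) pole.
  P(-1/2 - 3*I/2) = -1 - 3*I/2 ≠ 0, so z = -1/2 - 3*I/2 is a (simple) pole.
  P(2/3 - I) = 25/9 - 10*I/3 ≠ 0, so z = 2/3 - I is a (simple) pole.

Poles of f: {-3/2 - I, -1/2 - 3*I/2, 1/3, 2/3 - I}

Final answer: {-3/2 - I, -1/2 - 3*I/2, 1/3, 2/3 - I}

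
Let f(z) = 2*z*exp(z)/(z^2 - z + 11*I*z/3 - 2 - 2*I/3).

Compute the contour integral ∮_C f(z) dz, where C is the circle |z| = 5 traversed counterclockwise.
By the residue theorem, ∮_C f(z) dz = 2πi · (sum of the residues of f at the poles inside |z| = 5).

The denominator factors as (z + 2*I/3)*(z - 1 + 3*I), so the singularities of f are simple poles at z = -2*I/3, z = 1 - 3*I.
  |-2*I/3|² = 4/9 < 25 = 5², so this pole is inside the contour.
  |1 - 3*I|² = 10 < 25 = 5², so this pole is inside the contour.

With P(z) = 2*z*exp(z) and Q(z) = z^2 - z + 11*I*z/3 - 2 - 2*I/3, each pole is simple, so Res(f, z₀) = P(z₀)/Q'(z₀) with Q'(z) = 2*z - 1 + 11*I/3.
  Res(f, -2*I/3) = P(-2*I/3)/Q'(-2*I/3) = (-4*I*exp(-2*I/3)/3)/(-1 + 7*I/3) = (-14/29 + 6*I/29)*exp(-2*I/3)
  Res(f, 1 - 3*I) = P(1 - 3*I)/Q'(1 - 3*I) = ((2 - 6*I)*exp(1 - 3*I))/(1 - 7*I/3) = (72/29 - 6*I/29)*exp(1 - 3*I)

Sum of residues inside C: (72/29 - 6*I/29)*exp(1 - 3*I) + (-14/29 + 6*I/29)*exp(-2*I/3)
∮_C f(z) dz = 2πi · ((72/29 - 6*I/29)*exp(1 - 3*I) + (-14/29 + 6*I/29)*exp(-2*I/3)) = pi*(12/29 + 144*I/29)*exp(1 - 3*I) + pi*(-12/29 - 28*I/29)*exp(-2*I/3)

Final answer: pi*(12/29 + 144*I/29)*exp(1 - 3*I) + pi*(-12/29 - 28*I/29)*exp(-2*I/3)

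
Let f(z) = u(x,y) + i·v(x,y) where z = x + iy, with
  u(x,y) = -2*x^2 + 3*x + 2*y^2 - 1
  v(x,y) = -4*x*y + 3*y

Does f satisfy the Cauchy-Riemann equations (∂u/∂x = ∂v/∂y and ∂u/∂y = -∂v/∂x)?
∂u/∂x = 3 - 4*x
∂v/∂y = 3 - 4*x
∂u/∂y = 4*y
∂v/∂x = -4*y
∂u/∂x = ∂v/∂y and ∂u/∂y = -∂v/∂x hold identically; f is analytic.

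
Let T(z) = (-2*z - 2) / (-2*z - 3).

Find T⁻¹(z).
Set w = T(z) = (-2*z - 2) / (-2*z - 3) and solve for z:
  w*(-2*z - 3) = -2*z - 2
  -3*w + z*(2 - 2*w) + 2 = 0
  z*(2 - 2*w) = 3*w - 2
  z = (2 - 3*w)/(2*w - 2)
Renaming the variable, T⁻¹(z) = (-3*z + 2)/(2*z - 2).
(Check: ad - bc = 2 ≠ 0, so T is invertible.)

Final answer: (-3*z + 2)/(2*z - 2)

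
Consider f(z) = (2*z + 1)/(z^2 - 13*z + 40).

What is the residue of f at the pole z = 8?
Write f(z) = P(z)/Q(z) with P(z) = 2*z + 1 and Q(z) = z^2 - 13*z + 40.
The denominator factors as Q(z) = (z - 5)*(z - 8), so z = 8 is a simple zero of Q and P is analytic there; z = 8 is therefore a simple pole and
  Res(f, z₀) = P(z₀)/Q'(z₀).

Q'(z) = 2*z - 13, so Q'(8) = 3.
P(8) = 17.

Res(f, 8) = (17)/(3) = 17/3

Final answer: 17/3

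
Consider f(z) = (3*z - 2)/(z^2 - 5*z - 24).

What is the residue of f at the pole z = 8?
2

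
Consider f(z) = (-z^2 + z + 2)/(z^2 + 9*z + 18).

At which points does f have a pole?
{-6, -3}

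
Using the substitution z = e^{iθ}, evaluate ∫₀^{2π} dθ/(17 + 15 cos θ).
Let J = ∫₀^{2π} dθ/(17 + 15 cos θ).
Put z = e^{iθ}: then cos θ = (z + 1/z)/2, dθ = dz/(iz), and z runs once counterclockwise around |z| = 1:
  J = ∮_{|z|=1} 1/(17 + 15*(z + 1/z)/2) · dz/(iz) = (2/i) ∮_{|z|=1} dz/(15*z^2 + 34*z + 15).
The roots of 15*z^2 + 34*z + 15 are z = (-17 ± sqrt(17^2 - 15^2))/15, with sqrt(64) = 8; their product is 1, so only z₊ = -3/5 lies inside the unit circle (z₋ = -5/3 lies outside).
z₊ is a simple zero of q(z) = 15*z^2 + 34*z + 15, so Res(1/q, z₊) = 1/q'(z₊) with q'(z) = 30*z + 34; and q'(z₊) = 15*(z₊ - z₋) = 16.
Therefore J = (2/i) · 2πi · 1/(16) = 2*pi/(8) = pi/4

Final answer: pi/4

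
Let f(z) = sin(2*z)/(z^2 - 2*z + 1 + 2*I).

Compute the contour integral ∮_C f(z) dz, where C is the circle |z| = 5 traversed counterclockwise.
By the residue theorem, ∮_C f(z) dz = 2πi · (sum of the residues of f at the poles inside |z| = 5).

The denominator factors as (z - 2 + I)*(z - I), so the singularities of f are simple poles at z = 2 - I, z = I.
  |2 - I|² = 5 < 25 = 5², so this pole is inside the contour.
  |I|² = 1 < 25 = 5², so this pole is inside the contour.

With P(z) = sin(2*z) and Q(z) = z^2 - 2*z + 1 + 2*I, each pole is simple, so Res(f, z₀) = P(z₀)/Q'(z₀) with Q'(z) = 2*z - 2.
  Res(f, 2 - I) = P(2 - I)/Q'(2 - I) = (sin(4 - 2*I))/(2 - 2*I) = (1/4 + I/4)*sin(4 - 2*I)
  Res(f, I) = P(I)/Q'(I) = (I*sinh(2))/(-2 + 2*I) = (1/4 - I/4)*sinh(2)

Sum of residues inside C: (1/4 - I/4)*sinh(2) + (1/4 + I/4)*sin(4 - 2*I)
∮_C f(z) dz = 2πi · ((1/4 - I/4)*sinh(2) + (1/4 + I/4)*sin(4 - 2*I)) = pi*(-1/2 + I/2)*sin(4 - 2*I) + pi*(1/2 + I/2)*sinh(2)

Final answer: pi*(-1/2 + I/2)*sin(4 - 2*I) + pi*(1/2 + I/2)*sinh(2)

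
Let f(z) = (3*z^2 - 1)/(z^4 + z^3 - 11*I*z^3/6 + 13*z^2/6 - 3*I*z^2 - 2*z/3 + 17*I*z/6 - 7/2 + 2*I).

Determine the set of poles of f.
The singularities of f are the zeros of the denominator. Factoring,
  z^4 + z^3 - 11*I*z^3/6 + 13*z^2/6 - 3*I*z^2 - 2*z/3 + 17*I*z/6 - 7/2 + 2*I = (z + 1 + I/2)*(z - 3*I)*(z - 1)*(z + 1 + 2*I/3)
so the candidates are z = -1 - I/2, z = 3*I, z = 1, z = -1 - 2*I/3.

Check the numerator P(z) = 3*z^2 - 1 at each one:
  P(-1 - I/2) = 5/4 + 3*I ≠ 0, so z = -1 - I/2 is a (simple) pole.
  P(3*I) = -28 ≠ 0, so z = 3*I is a (simple) pole.
  P(1) = 2 ≠ 0, so z = 1 is a (simple) pole.
  P(-1 - 2*I/3) = 2/3 + 4*I ≠ 0, so z = -1 - 2*I/3 is a (simple) pole.

Poles of f: {-1 - 2*I/3, -1 - I/2, 3*I, 1}

Final answer: {-1 - 2*I/3, -1 - I/2, 3*I, 1}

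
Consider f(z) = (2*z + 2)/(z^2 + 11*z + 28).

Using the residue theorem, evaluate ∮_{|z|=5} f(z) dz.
By the residue theorem, ∮_C f(z) dz = 2πi · (sum of the residues of f at the poles inside |z| = 5).

The denominator factors as (z + 4)*(z + 7), so the singularities of f are simple poles at z = -4, z = -7.
  |-4|² = 16 < 25 = 5², so this pole is inside the contour.
  |-7|² = 49 > 25 = 5², so this pole is outside the contour.

With P(z) = 2*z + 2 and Q(z) = z^2 + 11*z + 28, each pole is simple, so Res(f, z₀) = P(z₀)/Q'(z₀) with Q'(z) = 2*z + 11.
  Res(f, -4) = P(-4)/Q'(-4) = (-6)/(3) = -2

∮_C f(z) dz = 2πi · (-2) = -4*I*pi

Final answer: -4*I*pi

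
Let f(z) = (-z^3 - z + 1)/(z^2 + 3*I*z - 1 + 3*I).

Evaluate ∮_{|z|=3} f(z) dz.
By the residue theorem, ∮_C f(z) dz = 2πi · (sum of the residues of f at the poles inside |z| = 3).

The denominator factors as (z - 1 + 3*I)*(z + 1), so the singularities of f are simple poles at z = 1 - 3*I, z = -1.
  |1 - 3*I|² = 10 > 9 = 3², so this pole is outside the contour.
  |-1|² = 1 < 9 = 3², so this pole is inside the contour.

With P(z) = -z^3 - z + 1 and Q(z) = z^2 + 3*I*z - 1 + 3*I, each pole is simple, so Res(f, z₀) = P(z₀)/Q'(z₀) with Q'(z) = 2*z + 3*I.
  Res(f, -1) = P(-1)/Q'(-1) = (3)/(-2 + 3*I) = -6/13 - 9*I/13

∮_C f(z) dz = 2πi · (-6/13 - 9*I/13) = pi*(18/13 - 12*I/13)

Final answer: pi*(18/13 - 12*I/13)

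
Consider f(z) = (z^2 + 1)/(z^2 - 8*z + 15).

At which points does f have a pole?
The singularities of f are the zeros of the denominator. Factoring,
  z^2 - 8*z + 15 = (z - 3)*(z - 5)
so the candidates are z = 3, z = 5.

Check the numerator P(z) = z^2 + 1 at each one:
  P(3) = 10 ≠ 0, so z = 3 is a (simple) pole.
  P(5) = 26 ≠ 0, so z = 5 is a (simple) pole.

Poles of f: {3, 5}

Final answer: {3, 5}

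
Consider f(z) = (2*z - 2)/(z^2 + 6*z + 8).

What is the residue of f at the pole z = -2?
Write f(z) = P(z)/Q(z) with P(z) = 2*z - 2 and Q(z) = z^2 + 6*z + 8.
The denominator factors as Q(z) = (z + 4)*(z + 2), so z = -2 is a simple zero of Q and P is analytic there; z = -2 is therefore a simple pole and
  Res(f, z₀) = P(z₀)/Q'(z₀).

Q'(z) = 2*z + 6, so Q'(-2) = 2.
P(-2) = -6.

Res(f, -2) = (-6)/(2) = -3

Final answer: -3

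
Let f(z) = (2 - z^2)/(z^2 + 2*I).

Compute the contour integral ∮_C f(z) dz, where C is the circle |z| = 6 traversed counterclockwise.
0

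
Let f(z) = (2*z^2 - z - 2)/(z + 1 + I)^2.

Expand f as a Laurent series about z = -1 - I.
Put w = z - (-1 - I), i.e. z = w - 1 - I. The denominator is w^2, so it suffices to rewrite the numerator in powers of w.

P(z) = 2*z^2 - z - 2
P(w - 1 - I) = -1 + 5*I + (-5 - 4*I)*w + 2*w^2

Dividing each term by w^2:
  f = (-1 + 5*I)/w^2 + (-5 - 4*I)/w + 2

Substituting back w = z + 1 + I:
  f(z) = (-1 + 5*I)/(z + 1 + I)^2 + (-5 - 4*I)/(z + 1 + I) + 2

The series is finite because the numerator is a polynomial; the negative powers form the principal part, and the coefficient of 1/(z + 1 + I) gives Res(f, -1 - I) = -5 - 4*I.

Final answer: (-1 + 5*I)/(z + 1 + I)^2 + (-5 - 4*I)/(z + 1 + I) + 2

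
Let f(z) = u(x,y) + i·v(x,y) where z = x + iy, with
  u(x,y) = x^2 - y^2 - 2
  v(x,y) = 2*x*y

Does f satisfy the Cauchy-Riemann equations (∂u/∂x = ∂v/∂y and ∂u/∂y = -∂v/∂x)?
∂u/∂x = 2*x
∂v/∂y = 2*x
∂u/∂y = -2*y
∂v/∂x = 2*y
∂u/∂x = ∂v/∂y and ∂u/∂y = -∂v/∂x hold identically; f is analytic.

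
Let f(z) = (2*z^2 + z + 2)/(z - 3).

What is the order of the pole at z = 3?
Factor the denominator:
  z - 3 = (z - 3)

The numerator P(z) = 2*z^2 + z + 2 has P(3) = 23 ≠ 0, so no factor of (z - 3) cancels.
Near z = 3 we can therefore write f(z) = g(z)/(z - 3) with g analytic at 3 and g(3) ≠ 0 (g is just the numerator).

Hence z = 3 is a pole of order 1.

Final answer: 1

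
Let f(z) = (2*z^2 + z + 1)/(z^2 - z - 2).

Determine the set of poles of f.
The singularities of f are the zeros of the denominator. Factoring,
  z^2 - z - 2 = (z + 1)*(z - 2)
so the candidates are z = -1, z = 2.

Check the numerator P(z) = 2*z^2 + z + 1 at each one:
  P(-1) = 2 ≠ 0, so z = -1 is a (simple) pole.
  P(2) = 11 ≠ 0, so z = 2 is a (simple) pole.

Poles of f: {-1, 2}

Final answer: {-1, 2}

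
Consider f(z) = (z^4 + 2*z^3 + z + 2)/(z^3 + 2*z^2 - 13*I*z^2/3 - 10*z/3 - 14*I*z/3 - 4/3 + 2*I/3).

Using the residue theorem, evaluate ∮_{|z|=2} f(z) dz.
By the residue theorem, ∮_C f(z) dz = 2πi · (sum of the residues of f at the poles inside |z| = 2).

The denominator factors as (z + 1 - I)*(z - I/3)*(z + 1 - 3*I), so the singularities of f are simple poles at z = -1 + I, z = I/3, z = -1 + 3*I.
  |-1 + I|² = 2 < 4 = 2², so this pole is inside the contour.
  |I/3|² = 1/9 < 4 = 2², so this pole is inside the contour.
  |-1 + 3*I|² = 10 > 4 = 2², so this pole is outside the contour.

With P(z) = z^4 + 2*z^3 + z + 2 and Q(z) = z^3 + 2*z^2 - 13*I*z^2/3 - 10*z/3 - 14*I*z/3 - 4/3 + 2*I/3, each pole is simple, so Res(f, z₀) = P(z₀)/Q'(z₀) with Q'(z) = 3*z^2 + 4*z - 26*I*z/3 - 10/3 - 14*I/3.
  Res(f, -1 + I) = P(-1 + I)/Q'(-1 + I) = (1 + 5*I)/(4/3 + 2*I) = 51/26 + 21*I/26
  Res(f, I/3) = P(I/3)/Q'(I/3) = (163/81 + 7*I/27)/(-7/9 - 10*I/3) = -1771/8541 + 527*I/949

Sum of residues inside C: 2305/1314 + 199*I/146
∮_C f(z) dz = 2πi · (2305/1314 + 199*I/146) = pi*(-199/73 + 2305*I/657)

Final answer: pi*(-199/73 + 2305*I/657)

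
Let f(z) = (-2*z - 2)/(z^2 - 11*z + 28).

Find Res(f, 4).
10/3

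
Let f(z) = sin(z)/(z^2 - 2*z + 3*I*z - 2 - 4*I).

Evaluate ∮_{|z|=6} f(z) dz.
pi*(2/5 + 4*I/5)*sin(2 - I) + pi*(-4/5 + 2*I/5)*sinh(2)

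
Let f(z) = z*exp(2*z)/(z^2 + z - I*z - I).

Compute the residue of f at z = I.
Write f(z) = P(z)/Q(z) with P(z) = z*exp(2*z) and Q(z) = z^2 + z - I*z - I.
The denominator factors as Q(z) = (z + 1)*(z - I), so z = I is a simple zero of Q and P is analytic there; z = I is therefore a simple pole and
  Res(f, z₀) = P(z₀)/Q'(z₀).

Q'(z) = 2*z + 1 - I, so Q'(I) = 1 + I.
P(I) = I*exp(2*I).

Res(f, I) = (I*exp(2*I))/(1 + I) = (1/2 + I/2)*exp(2*I)

Final answer: (1/2 + I/2)*exp(2*I)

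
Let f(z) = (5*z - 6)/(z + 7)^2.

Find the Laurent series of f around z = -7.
Put w = z - (-7), i.e. z = w - 7. The denominator is w^2, so it suffices to rewrite the numerator in powers of w.

P(z) = 5*z - 6
P(w - 7) = -41 + 5*w

Dividing each term by w^2:
  f = -41/w^2 + 5/w

Substituting back w = z + 7:
  f(z) = -41/(z + 7)^2 + 5/(z + 7)

The series is finite because the numerator is a polynomial; the negative powers form the principal part, and the coefficient of 1/(z + 7) gives Res(f, -7) = 5.

Final answer: -41/(z + 7)^2 + 5/(z + 7)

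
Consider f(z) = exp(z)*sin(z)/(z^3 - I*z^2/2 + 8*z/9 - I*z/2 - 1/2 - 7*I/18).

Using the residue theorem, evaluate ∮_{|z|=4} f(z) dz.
pi*(-1188/3589 + 1800*I/3589)*exp(-1/3 - I)*sin(1/3 + I) + pi*(432/1261 + 2520*I/1261)*exp(1/3 + I/2)*sin(1/3 + I/2) + pi*(720/481 - 324*I/481)*exp(I)*sinh(1)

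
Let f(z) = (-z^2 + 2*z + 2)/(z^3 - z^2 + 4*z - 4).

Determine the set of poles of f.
The singularities of f are the zeros of the denominator. Factoring,
  z^3 - z^2 + 4*z - 4 = (z - 1)*(z + 2*I)*(z - 2*I)
so the candidates are z = 1, z = -2*I, z = 2*I.

Check the numerator P(z) = -z^2 + 2*z + 2 at each one:
  P(1) = 3 ≠ 0, so z = 1 is a (simple) pole.
  P(-2*I) = 6 - 4*I ≠ 0, so z = -2*I is a (simple) pole.
  P(2*I) = 6 + 4*I ≠ 0, so z = 2*I is a (simple) pole.

Poles of f: {-2*I, 2*I, 1}

Final answer: {-2*I, 2*I, 1}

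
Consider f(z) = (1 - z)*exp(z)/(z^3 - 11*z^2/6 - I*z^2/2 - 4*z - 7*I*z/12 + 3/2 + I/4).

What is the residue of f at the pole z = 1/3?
Write f(z) = P(z)/Q(z) with P(z) = (1 - z)*exp(z) and Q(z) = z^3 - 11*z^2/6 - I*z^2/2 - 4*z - 7*I*z/12 + 3/2 + I/4.
The denominator factors as Q(z) = (z - 1/3)*(z + 3/2)*(z - 3 - I/2), so z = 1/3 is a simple zero of Q and P is analytic there; z = 1/3 is therefore a simple pole and
  Res(f, z₀) = P(z₀)/Q'(z₀).

Q'(z) = 3*z^2 - 11*z/3 - I*z - 4 - 7*I/12, so Q'(1/3) = -44/9 - 11*I/12.
P(1/3) = 2*exp(1/3)/3.

Res(f, 1/3) = (2*exp(1/3)/3)/(-44/9 - 11*I/12) = (-384/2915 + 72*I/2915)*exp(1/3)

Final answer: (-384/2915 + 72*I/2915)*exp(1/3)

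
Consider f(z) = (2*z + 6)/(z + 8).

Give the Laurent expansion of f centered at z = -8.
Put w = z - (-8), i.e. z = w - 8. The denominator is w, so it suffices to rewrite the numerator in powers of w.

P(z) = 2*z + 6
P(w - 8) = -10 + 2*w

Dividing each term by w:
  f = -10/w + 2

Substituting back w = z + 8:
  f(z) = -10/(z + 8) + 2

The series is finite because the numerator is a polynomial; the negative powers form the principal part, and the coefficient of 1/(z + 8) gives Res(f, -8) = -10.

Final answer: -10/(z + 8) + 2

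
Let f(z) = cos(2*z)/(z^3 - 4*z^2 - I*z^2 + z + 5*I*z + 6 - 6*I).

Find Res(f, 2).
Write f(z) = P(z)/Q(z) with P(z) = cos(2*z) and Q(z) = z^3 - 4*z^2 - I*z^2 + z + 5*I*z + 6 - 6*I.
The denominator factors as Q(z) = (z - 2)*(z + 1 - I)*(z - 3), so z = 2 is a simple zero of Q and P is analytic there; z = 2 is therefore a simple pole and
  Res(f, z₀) = P(z₀)/Q'(z₀).

Q'(z) = 3*z^2 - 8*z - 2*I*z + 1 + 5*I, so Q'(2) = -3 + I.
P(2) = cos(4).

Res(f, 2) = (cos(4))/(-3 + I) = (-3/10 - I/10)*cos(4)

Final answer: (-3/10 - I/10)*cos(4)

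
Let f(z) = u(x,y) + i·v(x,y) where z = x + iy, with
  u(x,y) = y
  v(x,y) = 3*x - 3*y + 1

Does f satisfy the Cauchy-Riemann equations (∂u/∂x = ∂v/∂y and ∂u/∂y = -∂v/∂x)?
∂u/∂x = 0
∂v/∂y = -3
∂u/∂y = 1
∂v/∂x = 3
∂u/∂x ≠ ∂v/∂y and ∂u/∂y ≠ -∂v/∂x; the Cauchy-Riemann equations are not satisfied, so f is not analytic.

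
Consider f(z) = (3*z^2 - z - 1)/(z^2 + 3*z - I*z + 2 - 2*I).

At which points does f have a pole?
The singularities of f are the zeros of the denominator. Factoring,
  z^2 + 3*z - I*z + 2 - 2*I = (z + 2)*(z + 1 - I)
so the candidates are z = -2, z = -1 + I.

Check the numerator P(z) = 3*z^2 - z - 1 at each one:
  P(-2) = 13 ≠ 0, so z = -2 is a (simple) pole.
  P(-1 + I) = -7*I ≠ 0, so z = -1 + I is a (simple) pole.

Poles of f: {-2, -1 + I}

Final answer: {-2, -1 + I}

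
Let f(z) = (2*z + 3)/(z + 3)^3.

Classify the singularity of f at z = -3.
pole of order 3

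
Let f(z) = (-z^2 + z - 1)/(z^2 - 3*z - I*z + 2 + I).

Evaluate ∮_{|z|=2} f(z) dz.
By the residue theorem, ∮_C f(z) dz = 2πi · (sum of the residues of f at the poles inside |z| = 2).

The denominator factors as (z - 1)*(z - 2 - I), so the singularities of f are simple poles at z = 1, z = 2 + I.
  |1|² = 1 < 4 = 2², so this pole is inside the contour.
  |2 + I|² = 5 > 4 = 2², so this pole is outside the contour.

With P(z) = -z^2 + z - 1 and Q(z) = z^2 - 3*z - I*z + 2 + I, each pole is simple, so Res(f, z₀) = P(z₀)/Q'(z₀) with Q'(z) = 2*z - 3 - I.
  Res(f, 1) = P(1)/Q'(1) = (-1)/(-1 - I) = 1/2 - I/2

∮_C f(z) dz = 2πi · (1/2 - I/2) = pi*(1 + I)

Final answer: pi*(1 + I)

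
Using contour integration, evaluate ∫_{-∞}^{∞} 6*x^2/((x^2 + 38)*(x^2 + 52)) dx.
3*pi*(-sqrt(38) + 2*sqrt(13))/7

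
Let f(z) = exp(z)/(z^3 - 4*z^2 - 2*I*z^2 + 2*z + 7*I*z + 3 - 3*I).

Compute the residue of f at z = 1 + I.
Write f(z) = P(z)/Q(z) with P(z) = exp(z) and Q(z) = z^3 - 4*z^2 - 2*I*z^2 + 2*z + 7*I*z + 3 - 3*I.
The denominator factors as Q(z) = (z - I)*(z - 3)*(z - 1 - I), so z = 1 + I is a simple zero of Q and P is analytic there; z = 1 + I is therefore a simple pole and
  Res(f, z₀) = P(z₀)/Q'(z₀).

Q'(z) = 3*z^2 - 8*z - 4*I*z + 2 + 7*I, so Q'(1 + I) = -2 + I.
P(1 + I) = exp(1 + I).

Res(f, 1 + I) = (exp(1 + I))/(-2 + I) = (-2/5 - I/5)*exp(1 + I)

Final answer: (-2/5 - I/5)*exp(1 + I)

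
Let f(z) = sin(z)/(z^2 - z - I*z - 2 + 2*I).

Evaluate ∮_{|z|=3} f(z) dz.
pi*(-1/5 + 3*I/5)*sin(2) + pi*(-1/5 + 3*I/5)*sin(1 - I)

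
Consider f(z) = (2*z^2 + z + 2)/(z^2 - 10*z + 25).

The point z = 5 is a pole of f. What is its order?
Factor the denominator:
  z^2 - 10*z + 25 = (z - 5)^2

The numerator P(z) = 2*z^2 + z + 2 has P(5) = 57 ≠ 0, so no factor of (z - 5) cancels.
Near z = 5 we can therefore write f(z) = g(z)/(z - 5)^2 with g analytic at 5 and g(5) ≠ 0 (g is just the numerator).

Hence z = 5 is a pole of order 2.

Final answer: 2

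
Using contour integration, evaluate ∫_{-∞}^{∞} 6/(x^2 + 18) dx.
Let f(z) = 6/(z^2 + 18). The denominator has no real zeros and deg Q - deg P = 2 ≥ 2, so the integral of f over the upper semicircle |z| = R tends to 0 as R → ∞. Closing the contour in the upper half-plane,
  ∫_{-∞}^{∞} f(x) dx = 2πi · Σ Res(f, z_k)  over the poles with Im z_k > 0.

Zeros of the denominator: z^2 + 18 = 0 gives z = ±3*sqrt(2)*I.
Upper half-plane: z = 3*sqrt(2)*I (simple).

Each pole is a simple zero of Q(z) = z^2 + 18, so Res(f, z₀) = P(z₀)/Q'(z₀) with P(z) = 6, Q'(z) = 2*z:
  Res(f, 3*sqrt(2)*I) = (6)/(6*sqrt(2)*I) = -sqrt(2)*I/2

∫_{-∞}^{∞} f(x) dx = 2πi · (-sqrt(2)*I/2) = sqrt(2)*pi

Final answer: sqrt(2)*pi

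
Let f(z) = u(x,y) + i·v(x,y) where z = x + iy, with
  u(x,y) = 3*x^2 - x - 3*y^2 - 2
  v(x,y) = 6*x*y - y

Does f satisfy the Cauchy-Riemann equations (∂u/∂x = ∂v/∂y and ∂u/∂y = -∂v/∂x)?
∂u/∂x = 6*x - 1
∂v/∂y = 6*x - 1
∂u/∂y = -6*y
∂v/∂x = 6*y
∂u/∂x = ∂v/∂y and ∂u/∂y = -∂v/∂x hold identically; f is analytic.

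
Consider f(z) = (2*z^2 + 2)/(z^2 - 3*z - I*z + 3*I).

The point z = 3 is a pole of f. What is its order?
1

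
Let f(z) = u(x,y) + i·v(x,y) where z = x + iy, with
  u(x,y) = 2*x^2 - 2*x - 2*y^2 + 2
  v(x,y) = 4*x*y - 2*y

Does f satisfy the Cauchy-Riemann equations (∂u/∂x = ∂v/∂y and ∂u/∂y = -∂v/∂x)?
∂u/∂x = 4*x - 2
∂v/∂y = 4*x - 2
∂u/∂y = -4*y
∂v/∂x = 4*y
∂u/∂x = ∂v/∂y and ∂u/∂y = -∂v/∂x hold identically; f is analytic.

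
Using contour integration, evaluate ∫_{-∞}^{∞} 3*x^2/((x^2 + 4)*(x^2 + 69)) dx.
Let f(z) = 3*z^2/((z^2 + 4)*(z^2 + 69)). The denominator has no real zeros and deg Q - deg P = 2 ≥ 2, so the integral of f over the upper semicircle |z| = R tends to 0 as R → ∞. Closing the contour in the upper half-plane,
  ∫_{-∞}^{∞} f(x) dx = 2πi · Σ Res(f, z_k)  over the poles with Im z_k > 0.

Zeros of the denominator: z^2 + 4 = 0 gives z = ±2*I; z^2 + 69 = 0 gives z = ±sqrt(69)*I.
Upper half-plane: z = 2*I, z = sqrt(69)*I (simple).

Each pole is a simple zero of Q(z) = z^4 + 73*z^2 + 276, so Res(f, z₀) = P(z₀)/Q'(z₀) with P(z) = 3*z^2, Q'(z) = 4*z^3 + 146*z:
  Res(f, 2*I) = (-12)/(260*I) = 3*I/65
  Res(f, sqrt(69)*I) = (-207)/(-130*sqrt(69)*I) = -3*sqrt(69)*I/130

Sum of residues: 3*I*(2 - sqrt(69))/130
∫_{-∞}^{∞} f(x) dx = 2πi · (3*I*(2 - sqrt(69))/130) = 3*pi*(-2 + sqrt(69))/65

Final answer: 3*pi*(-2 + sqrt(69))/65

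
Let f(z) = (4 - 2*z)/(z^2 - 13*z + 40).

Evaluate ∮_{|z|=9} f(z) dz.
By the residue theorem, ∮_C f(z) dz = 2πi · (sum of the residues of f at the poles inside |z| = 9).

The denominator factors as (z - 8)*(z - 5), so the singularities of f are simple poles at z = 8, z = 5.
  |8|² = 64 < 81 = 9², so this pole is inside the contour.
  |5|² = 25 < 81 = 9², so this pole is inside the contour.

With P(z) = 4 - 2*z and Q(z) = z^2 - 13*z + 40, each pole is simple, so Res(f, z₀) = P(z₀)/Q'(z₀) with Q'(z) = 2*z - 13.
  Res(f, 8) = P(8)/Q'(8) = (-12)/(3) = -4
  Res(f, 5) = P(5)/Q'(5) = (-6)/(-3) = 2

Sum of residues inside C: -2
∮_C f(z) dz = 2πi · (-2) = -4*I*pi

Final answer: -4*I*pi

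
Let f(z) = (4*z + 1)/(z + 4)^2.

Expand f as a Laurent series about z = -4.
Put w = z - (-4), i.e. z = w - 4. The denominator is w^2, so it suffices to rewrite the numerator in powers of w.

P(z) = 4*z + 1
P(w - 4) = -15 + 4*w

Dividing each term by w^2:
  f = -15/w^2 + 4/w

Substituting back w = z + 4:
  f(z) = -15/(z + 4)^2 + 4/(z + 4)

The series is finite because the numerator is a polynomial; the negative powers form the principal part, and the coefficient of 1/(z + 4) gives Res(f, -4) = 4.

Final answer: -15/(z + 4)^2 + 4/(z + 4)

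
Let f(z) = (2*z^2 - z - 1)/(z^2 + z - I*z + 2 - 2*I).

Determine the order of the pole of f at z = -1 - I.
Factor the denominator:
  z^2 + z - I*z + 2 - 2*I = (z + 1 + I)*(z - 2*I)

The numerator P(z) = 2*z^2 - z - 1 has P(-1 - I) = 5*I ≠ 0, so no factor of (z + 1 + I) cancels.
Near z = -1 - I we can therefore write f(z) = g(z)/(z + 1 + I) with g analytic at -1 - I and g(-1 - I) ≠ 0 (g is the numerator divided by the remaining denominator factors).

Hence z = -1 - I is a pole of order 1.

Final answer: 1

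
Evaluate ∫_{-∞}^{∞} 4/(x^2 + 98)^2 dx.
Let f(z) = 4/(z^2 + 98)^2. The denominator has no real zeros and deg Q - deg P = 4 ≥ 2, so the integral of f over the upper semicircle |z| = R tends to 0 as R → ∞. Closing the contour in the upper half-plane,
  ∫_{-∞}^{∞} f(x) dx = 2πi · Σ Res(f, z_k)  over the poles with Im z_k > 0.

Zeros of the denominator: z^2 + 98 = 0 gives z = ±7*sqrt(2)*I.
Upper half-plane: z = 7*sqrt(2)*I (a pole of order 2).

Write f(z) = g(z)/(z - 7*sqrt(2)*I)^2 with g(z) = 4/(z + 7*sqrt(2)*I)^2. For a double pole, Res(f, z₀) = g'(z₀):
  g'(z) = -8/(z + 7*sqrt(2)*I)^3
  Res(f, 7*sqrt(2)*I) = g'(7*sqrt(2)*I) = -sqrt(2)*I/1372

∫_{-∞}^{∞} f(x) dx = 2πi · (-sqrt(2)*I/1372) = sqrt(2)*pi/686

Final answer: sqrt(2)*pi/686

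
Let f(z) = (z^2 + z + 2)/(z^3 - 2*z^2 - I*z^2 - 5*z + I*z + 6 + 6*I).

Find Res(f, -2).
Write f(z) = P(z)/Q(z) with P(z) = z^2 + z + 2 and Q(z) = z^3 - 2*z^2 - I*z^2 - 5*z + I*z + 6 + 6*I.
The denominator factors as Q(z) = (z - 3)*(z + 2)*(z - 1 - I), so z = -2 is a simple zero of Q and P is analytic there; z = -2 is therefore a simple pole and
  Res(f, z₀) = P(z₀)/Q'(z₀).

Q'(z) = 3*z^2 - 4*z - 2*I*z - 5 + I, so Q'(-2) = 15 + 5*I.
P(-2) = 4.

Res(f, -2) = (4)/(15 + 5*I) = 6/25 - 2*I/25

Final answer: 6/25 - 2*I/25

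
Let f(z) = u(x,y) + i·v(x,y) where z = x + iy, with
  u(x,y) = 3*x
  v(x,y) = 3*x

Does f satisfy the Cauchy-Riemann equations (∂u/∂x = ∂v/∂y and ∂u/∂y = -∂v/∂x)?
∂u/∂x = 3
∂v/∂y = 0
∂u/∂y = 0
∂v/∂x = 3
∂u/∂x ≠ ∂v/∂y and ∂u/∂y ≠ -∂v/∂x; the Cauchy-Riemann equations are not satisfied, so f is not analytic.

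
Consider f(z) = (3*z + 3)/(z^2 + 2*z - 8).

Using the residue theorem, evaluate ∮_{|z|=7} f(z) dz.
By the residue theorem, ∮_C f(z) dz = 2πi · (sum of the residues of f at the poles inside |z| = 7).

The denominator factors as (z - 2)*(z + 4), so the singularities of f are simple poles at z = 2, z = -4.
  |2|² = 4 < 49 = 7², so this pole is inside the contour.
  |-4|² = 16 < 49 = 7², so this pole is inside the contour.

With P(z) = 3*z + 3 and Q(z) = z^2 + 2*z - 8, each pole is simple, so Res(f, z₀) = P(z₀)/Q'(z₀) with Q'(z) = 2*z + 2.
  Res(f, 2) = P(2)/Q'(2) = (9)/(6) = 3/2
  Res(f, -4) = P(-4)/Q'(-4) = (-9)/(-6) = 3/2

Sum of residues inside C: 3
∮_C f(z) dz = 2πi · (3) = 6*I*pi

Final answer: 6*I*pi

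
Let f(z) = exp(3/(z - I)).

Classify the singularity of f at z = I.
Let u = z - I. Then
  e^(3/u) = Σ_{k≥0} (3)^k/(k!·u^k) = 1 + 3/u + 9/(2*u^2) + 9/(2*u^3) + ...
which has infinitely many negative powers of u, so exp(3/(z - I)) has an essential singularity at z = I.
So the singularity is essential.

Final answer: essential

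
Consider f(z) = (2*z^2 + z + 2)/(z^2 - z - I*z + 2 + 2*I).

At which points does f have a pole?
The singularities of f are the zeros of the denominator. Factoring,
  z^2 - z - I*z + 2 + 2*I = (z - 1 + I)*(z - 2*I)
so the candidates are z = 1 - I, z = 2*I.

Check the numerator P(z) = 2*z^2 + z + 2 at each one:
  P(1 - I) = 3 - 5*I ≠ 0, so z = 1 - I is a (simple) pole.
  P(2*I) = -6 + 2*I ≠ 0, so z = 2*I is a (simple) pole.

Poles of f: {2*I, 1 - I}

Final answer: {2*I, 1 - I}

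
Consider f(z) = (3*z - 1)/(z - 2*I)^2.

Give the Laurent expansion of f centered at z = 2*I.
Put w = z - (2*I), i.e. z = w + 2*I. The denominator is w^2, so it suffices to rewrite the numerator in powers of w.

P(z) = 3*z - 1
P(w + 2*I) = -1 + 6*I + 3*w

Dividing each term by w^2:
  f = (-1 + 6*I)/w^2 + 3/w

Substituting back w = z - 2*I:
  f(z) = (-1 + 6*I)/(z - 2*I)^2 + 3/(z - 2*I)

The series is finite because the numerator is a polynomial; the negative powers form the principal part, and the coefficient of 1/(z - 2*I) gives Res(f, 2*I) = 3.

Final answer: (-1 + 6*I)/(z - 2*I)^2 + 3/(z - 2*I)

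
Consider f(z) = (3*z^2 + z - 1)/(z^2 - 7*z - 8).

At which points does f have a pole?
The singularities of f are the zeros of the denominator. Factoring,
  z^2 - 7*z - 8 = (z - 8)*(z + 1)
so the candidates are z = 8, z = -1.

Check the numerator P(z) = 3*z^2 + z - 1 at each one:
  P(8) = 199 ≠ 0, so z = 8 is a (simple) pole.
  P(-1) = 1 ≠ 0, so z = -1 is a (simple) pole.

Poles of f: {-1, 8}

Final answer: {-1, 8}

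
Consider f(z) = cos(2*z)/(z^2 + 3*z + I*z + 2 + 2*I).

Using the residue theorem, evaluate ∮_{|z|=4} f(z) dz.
pi*(1 - I)*cos(4) + pi*(-1 + I)*cos(2 + 2*I)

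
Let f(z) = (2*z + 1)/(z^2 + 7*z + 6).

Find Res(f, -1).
Write f(z) = P(z)/Q(z) with P(z) = 2*z + 1 and Q(z) = z^2 + 7*z + 6.
The denominator factors as Q(z) = (z + 1)*(z + 6), so z = -1 is a simple zero of Q and P is analytic there; z = -1 is therefore a simple pole and
  Res(f, z₀) = P(z₀)/Q'(z₀).

Q'(z) = 2*z + 7, so Q'(-1) = 5.
P(-1) = -1.

Res(f, -1) = (-1)/(5) = -1/5

Final answer: -1/5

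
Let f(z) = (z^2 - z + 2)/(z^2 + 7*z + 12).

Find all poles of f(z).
The singularities of f are the zeros of the denominator. Factoring,
  z^2 + 7*z + 12 = (z + 3)*(z + 4)
so the candidates are z = -3, z = -4.

Check the numerator P(z) = z^2 - z + 2 at each one:
  P(-3) = 14 ≠ 0, so z = -3 is a (simple) pole.
  P(-4) = 22 ≠ 0, so z = -4 is a (simple) pole.

Poles of f: {-4, -3}

Final answer: {-4, -3}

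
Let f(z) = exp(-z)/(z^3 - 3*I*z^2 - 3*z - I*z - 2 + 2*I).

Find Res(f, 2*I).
Write f(z) = P(z)/Q(z) with P(z) = exp(-z) and Q(z) = z^3 - 3*I*z^2 - 3*z - I*z - 2 + 2*I.
The denominator factors as Q(z) = (z - 2*I)*(z - 1 - I)*(z + 1), so z = 2*I is a simple zero of Q and P is analytic there; z = 2*I is therefore a simple pole and
  Res(f, z₀) = P(z₀)/Q'(z₀).

Q'(z) = 3*z^2 - 6*I*z - 3 - I, so Q'(2*I) = -3 - I.
P(2*I) = exp(-2*I).

Res(f, 2*I) = (exp(-2*I))/(-3 - I) = (-3/10 + I/10)*exp(-2*I)

Final answer: (-3/10 + I/10)*exp(-2*I)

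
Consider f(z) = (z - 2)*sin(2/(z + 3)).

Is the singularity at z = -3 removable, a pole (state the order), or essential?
Let u = z + 3. Then
  sin(2/u) = Σ_{k≥0} (-1)^k (2)^(2k+1)/((2k+1)!·u^(2k+1)) = 2/u - 4/(3*u^3) + 4/(15*u^5) + ...
which has infinitely many negative powers of u, so sin(2/(z + 3)) has an essential singularity at z = -3.
The extra factor z - 2 is a nonzero polynomial; if the product had at most a pole at z = -3, dividing by that polynomial would leave sin(2/(z + 3)) with at most a pole too — contradiction. (Equivalently, the product's Laurent series still has infinitely many negative powers.)
So the singularity is essential.

Final answer: essential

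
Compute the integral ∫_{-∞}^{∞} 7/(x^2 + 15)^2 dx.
Let f(z) = 7/(z^2 + 15)^2. The denominator has no real zeros and deg Q - deg P = 4 ≥ 2, so the integral of f over the upper semicircle |z| = R tends to 0 as R → ∞. Closing the contour in the upper half-plane,
  ∫_{-∞}^{∞} f(x) dx = 2πi · Σ Res(f, z_k)  over the poles with Im z_k > 0.

Zeros of the denominator: z^2 + 15 = 0 gives z = ±sqrt(15)*I.
Upper half-plane: z = sqrt(15)*I (a pole of order 2).

Write f(z) = g(z)/(z - sqrt(15)*I)^2 with g(z) = 7/(z + sqrt(15)*I)^2. For a double pole, Res(f, z₀) = g'(z₀):
  g'(z) = -14/(z + sqrt(15)*I)^3
  Res(f, sqrt(15)*I) = g'(sqrt(15)*I) = -7*sqrt(15)*I/900

∫_{-∞}^{∞} f(x) dx = 2πi · (-7*sqrt(15)*I/900) = 7*sqrt(15)*pi/450

Final answer: 7*sqrt(15)*pi/450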